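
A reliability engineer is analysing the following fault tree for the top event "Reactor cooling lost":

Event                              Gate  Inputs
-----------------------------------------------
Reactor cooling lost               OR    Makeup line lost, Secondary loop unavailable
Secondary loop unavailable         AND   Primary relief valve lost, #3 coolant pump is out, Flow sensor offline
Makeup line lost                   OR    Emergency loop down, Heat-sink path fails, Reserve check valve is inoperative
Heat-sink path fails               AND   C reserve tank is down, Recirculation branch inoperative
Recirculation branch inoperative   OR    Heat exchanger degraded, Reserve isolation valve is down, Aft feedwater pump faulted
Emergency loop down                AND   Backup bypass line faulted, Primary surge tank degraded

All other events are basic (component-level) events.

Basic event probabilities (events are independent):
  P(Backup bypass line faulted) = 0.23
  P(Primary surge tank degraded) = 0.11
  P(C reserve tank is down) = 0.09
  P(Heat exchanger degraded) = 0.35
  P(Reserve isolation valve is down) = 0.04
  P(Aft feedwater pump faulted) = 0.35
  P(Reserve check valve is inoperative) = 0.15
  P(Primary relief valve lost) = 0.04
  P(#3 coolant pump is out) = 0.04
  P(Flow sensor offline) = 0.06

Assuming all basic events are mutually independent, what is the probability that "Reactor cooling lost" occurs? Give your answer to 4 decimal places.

P(Emergency loop down) [AND] = 0.23 × 0.11 = 0.025300
P(Recirculation branch inoperative) [OR] = 1 − (1−0.35) × (1−0.04) × (1−0.35) = 0.594400
P(Heat-sink path fails) [AND] = 0.09 × 0.594400 = 0.053496
P(Makeup line lost) [OR] = 1 − (1−0.025300) × (1−0.053496) × (1−0.15) = 0.215826
P(Secondary loop unavailable) [AND] = 0.04 × 0.04 × 0.06 = 0.000096
P(Reactor cooling lost) [OR] = 1 − (1−0.215826) × (1−0.000096) = 0.215901
Rounded to 4 decimal places: P(Reactor cooling lost) ≈ 0.2159.

0.2159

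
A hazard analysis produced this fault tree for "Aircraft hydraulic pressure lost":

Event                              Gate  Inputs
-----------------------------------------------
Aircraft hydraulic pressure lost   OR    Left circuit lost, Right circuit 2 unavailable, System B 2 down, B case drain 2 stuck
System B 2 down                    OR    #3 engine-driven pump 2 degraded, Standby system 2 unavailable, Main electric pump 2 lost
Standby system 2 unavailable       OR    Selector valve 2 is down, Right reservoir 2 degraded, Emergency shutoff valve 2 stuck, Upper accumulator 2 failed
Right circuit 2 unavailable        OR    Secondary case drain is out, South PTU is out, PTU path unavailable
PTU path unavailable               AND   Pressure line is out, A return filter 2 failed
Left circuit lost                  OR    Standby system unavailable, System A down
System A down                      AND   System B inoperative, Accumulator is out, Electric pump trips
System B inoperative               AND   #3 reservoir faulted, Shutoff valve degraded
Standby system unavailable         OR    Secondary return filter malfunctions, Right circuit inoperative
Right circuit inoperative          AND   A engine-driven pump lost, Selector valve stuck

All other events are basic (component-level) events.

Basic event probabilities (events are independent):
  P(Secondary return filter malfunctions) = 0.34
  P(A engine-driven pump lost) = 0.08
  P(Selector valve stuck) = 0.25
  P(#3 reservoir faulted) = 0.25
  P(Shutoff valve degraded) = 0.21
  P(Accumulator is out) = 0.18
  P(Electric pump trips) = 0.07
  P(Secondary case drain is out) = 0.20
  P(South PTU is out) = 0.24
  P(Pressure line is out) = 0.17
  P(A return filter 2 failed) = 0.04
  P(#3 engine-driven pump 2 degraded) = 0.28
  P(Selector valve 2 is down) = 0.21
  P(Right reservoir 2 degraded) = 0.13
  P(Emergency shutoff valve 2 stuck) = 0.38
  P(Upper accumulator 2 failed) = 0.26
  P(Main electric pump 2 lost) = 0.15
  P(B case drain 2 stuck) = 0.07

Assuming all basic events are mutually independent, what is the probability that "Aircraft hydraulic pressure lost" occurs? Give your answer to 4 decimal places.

0.9299

P(Right circuit inoperative) [AND] = 0.08 × 0.25 = 0.020000
P(Standby system unavailable) [OR] = 1 − (1−0.34) × (1−0.020000) = 0.353200
P(System B inoperative) [AND] = 0.25 × 0.21 = 0.052500
P(System A down) [AND] = 0.052500 × 0.18 × 0.07 = 0.000662
P(Left circuit lost) [OR] = 1 − (1−0.353200) × (1−0.000662) = 0.353628
P(PTU path unavailable) [AND] = 0.17 × 0.04 = 0.006800
P(Right circuit 2 unavailable) [OR] = 1 − (1−0.20) × (1−0.24) × (1−0.006800) = 0.396134
P(Standby system 2 unavailable) [OR] = 1 − (1−0.21) × (1−0.13) × (1−0.38) × (1−0.26) = 0.684667
P(System B 2 down) [OR] = 1 − (1−0.28) × (1−0.684667) × (1−0.15) = 0.807016
P(Aircraft hydraulic pressure lost) [OR] = 1 − (1−0.353628) × (1−0.396134) × (1−0.807016) × (1−0.07) = 0.929947
Rounded to 4 decimal places: P(Aircraft hydraulic pressure lost) ≈ 0.9299.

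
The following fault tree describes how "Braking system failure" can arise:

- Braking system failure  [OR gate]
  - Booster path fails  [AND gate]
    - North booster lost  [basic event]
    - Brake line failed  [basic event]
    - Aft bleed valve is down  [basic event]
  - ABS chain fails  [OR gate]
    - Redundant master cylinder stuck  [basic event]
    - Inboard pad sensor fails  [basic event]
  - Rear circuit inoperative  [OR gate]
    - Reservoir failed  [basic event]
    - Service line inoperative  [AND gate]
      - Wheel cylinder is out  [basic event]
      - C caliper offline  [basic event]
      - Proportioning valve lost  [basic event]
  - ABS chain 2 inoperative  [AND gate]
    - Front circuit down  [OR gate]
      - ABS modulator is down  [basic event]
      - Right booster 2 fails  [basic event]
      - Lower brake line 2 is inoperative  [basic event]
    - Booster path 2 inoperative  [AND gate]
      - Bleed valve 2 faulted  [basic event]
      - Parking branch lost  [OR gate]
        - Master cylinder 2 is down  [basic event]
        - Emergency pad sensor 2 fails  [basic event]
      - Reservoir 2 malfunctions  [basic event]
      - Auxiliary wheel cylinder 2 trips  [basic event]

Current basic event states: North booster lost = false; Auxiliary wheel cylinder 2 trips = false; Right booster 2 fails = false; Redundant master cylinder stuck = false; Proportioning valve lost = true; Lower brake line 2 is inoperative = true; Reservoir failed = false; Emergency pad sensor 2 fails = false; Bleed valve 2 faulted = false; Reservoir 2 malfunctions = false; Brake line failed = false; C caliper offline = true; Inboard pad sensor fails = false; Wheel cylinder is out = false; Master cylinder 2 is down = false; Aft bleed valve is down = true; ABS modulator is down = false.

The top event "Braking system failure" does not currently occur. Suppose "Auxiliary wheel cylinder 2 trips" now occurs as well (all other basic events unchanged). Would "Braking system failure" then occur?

No

Counterfactual: set "Auxiliary wheel cylinder 2 trips" to occurred.
Booster path fails [AND]: North booster lost=not, Brake line failed=not, Aft bleed valve is down=occurs → not all inputs occur → does not occur.
ABS chain fails [OR]: Redundant master cylinder stuck=not, Inboard pad sensor fails=not → no input occurs → does not occur.
Service line inoperative [AND]: Wheel cylinder is out=not, C caliper offline=occurs, Proportioning valve lost=occurs → not all inputs occur → does not occur.
Rear circuit inoperative [OR]: Reservoir failed=not, Service line inoperative=not → no input occurs → does not occur.
Front circuit down [OR]: ABS modulator is down=not, Right booster 2 fails=not, Lower brake line 2 is inoperative=occurs → at least one input occurs → occurs.
Parking branch lost [OR]: Master cylinder 2 is down=not, Emergency pad sensor 2 fails=not → no input occurs → does not occur.
Booster path 2 inoperative [AND]: Bleed valve 2 faulted=not, Parking branch lost=not, Reservoir 2 malfunctions=not, Auxiliary wheel cylinder 2 trips=occurs → not all inputs occur → does not occur.
ABS chain 2 inoperative [AND]: Front circuit down=occurs, Booster path 2 inoperative=not → not all inputs occur → does not occur.
Braking system failure [OR]: Booster path fails=not, ABS chain fails=not, Rear circuit inoperative=not, ABS chain 2 inoperative=not → no input occurs → does not occur.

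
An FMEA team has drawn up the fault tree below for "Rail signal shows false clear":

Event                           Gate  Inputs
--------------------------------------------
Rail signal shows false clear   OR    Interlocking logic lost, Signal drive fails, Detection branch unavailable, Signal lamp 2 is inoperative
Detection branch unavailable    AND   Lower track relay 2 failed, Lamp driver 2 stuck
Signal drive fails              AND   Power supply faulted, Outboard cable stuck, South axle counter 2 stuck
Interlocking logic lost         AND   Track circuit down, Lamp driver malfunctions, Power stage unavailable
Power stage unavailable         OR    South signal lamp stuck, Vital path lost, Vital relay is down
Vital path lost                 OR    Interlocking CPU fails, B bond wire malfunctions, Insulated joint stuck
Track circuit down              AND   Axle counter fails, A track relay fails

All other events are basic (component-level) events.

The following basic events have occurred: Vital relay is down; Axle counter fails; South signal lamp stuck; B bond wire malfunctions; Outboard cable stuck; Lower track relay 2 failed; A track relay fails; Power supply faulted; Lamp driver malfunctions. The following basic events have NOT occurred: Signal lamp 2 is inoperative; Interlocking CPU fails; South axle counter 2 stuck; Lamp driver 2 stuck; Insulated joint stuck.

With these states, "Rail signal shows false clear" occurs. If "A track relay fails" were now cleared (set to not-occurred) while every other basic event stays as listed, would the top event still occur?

Counterfactual: set "A track relay fails" to not occurred.
Track circuit down [AND]: Axle counter fails=occurs, A track relay fails=not → not all inputs occur → does not occur.
Vital path lost [OR]: Interlocking CPU fails=not, B bond wire malfunctions=occurs, Insulated joint stuck=not → at least one input occurs → occurs.
Power stage unavailable [OR]: South signal lamp stuck=occurs, Vital path lost=occurs, Vital relay is down=occurs → at least one input occurs → occurs.
Interlocking logic lost [AND]: Track circuit down=not, Lamp driver malfunctions=occurs, Power stage unavailable=occurs → not all inputs occur → does not occur.
Signal drive fails [AND]: Power supply faulted=occurs, Outboard cable stuck=occurs, South axle counter 2 stuck=not → not all inputs occur → does not occur.
Detection branch unavailable [AND]: Lower track relay 2 failed=occurs, Lamp driver 2 stuck=not → not all inputs occur → does not occur.
Rail signal shows false clear [OR]: Interlocking logic lost=not, Signal drive fails=not, Detection branch unavailable=not, Signal lamp 2 is inoperative=not → no input occurs → does not occur.

No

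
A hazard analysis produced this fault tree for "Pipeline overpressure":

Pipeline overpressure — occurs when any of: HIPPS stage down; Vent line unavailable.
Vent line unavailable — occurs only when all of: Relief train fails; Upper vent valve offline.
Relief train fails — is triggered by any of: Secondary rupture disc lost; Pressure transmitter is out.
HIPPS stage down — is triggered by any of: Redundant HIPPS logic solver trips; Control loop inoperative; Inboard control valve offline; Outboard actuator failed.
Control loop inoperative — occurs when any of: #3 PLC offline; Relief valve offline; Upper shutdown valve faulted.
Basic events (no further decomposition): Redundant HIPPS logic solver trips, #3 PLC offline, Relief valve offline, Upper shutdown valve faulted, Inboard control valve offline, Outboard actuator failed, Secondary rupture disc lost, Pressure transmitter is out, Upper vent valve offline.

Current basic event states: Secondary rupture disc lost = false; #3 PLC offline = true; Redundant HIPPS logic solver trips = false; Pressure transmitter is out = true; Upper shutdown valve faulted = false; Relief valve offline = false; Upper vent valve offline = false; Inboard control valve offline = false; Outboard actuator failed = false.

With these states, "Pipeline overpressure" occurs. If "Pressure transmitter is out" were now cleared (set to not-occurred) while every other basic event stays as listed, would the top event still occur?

Counterfactual: set "Pressure transmitter is out" to not occurred.
Control loop inoperative [OR]: #3 PLC offline=occurs, Relief valve offline=not, Upper shutdown valve faulted=not → at least one input occurs → occurs.
HIPPS stage down [OR]: Redundant HIPPS logic solver trips=not, Control loop inoperative=occurs, Inboard control valve offline=not, Outboard actuator failed=not → at least one input occurs → occurs.
Relief train fails [OR]: Secondary rupture disc lost=not, Pressure transmitter is out=not → no input occurs → does not occur.
Vent line unavailable [AND]: Relief train fails=not, Upper vent valve offline=not → not all inputs occur → does not occur.
Pipeline overpressure [OR]: HIPPS stage down=occurs, Vent line unavailable=not → at least one input occurs → occurs.

Yes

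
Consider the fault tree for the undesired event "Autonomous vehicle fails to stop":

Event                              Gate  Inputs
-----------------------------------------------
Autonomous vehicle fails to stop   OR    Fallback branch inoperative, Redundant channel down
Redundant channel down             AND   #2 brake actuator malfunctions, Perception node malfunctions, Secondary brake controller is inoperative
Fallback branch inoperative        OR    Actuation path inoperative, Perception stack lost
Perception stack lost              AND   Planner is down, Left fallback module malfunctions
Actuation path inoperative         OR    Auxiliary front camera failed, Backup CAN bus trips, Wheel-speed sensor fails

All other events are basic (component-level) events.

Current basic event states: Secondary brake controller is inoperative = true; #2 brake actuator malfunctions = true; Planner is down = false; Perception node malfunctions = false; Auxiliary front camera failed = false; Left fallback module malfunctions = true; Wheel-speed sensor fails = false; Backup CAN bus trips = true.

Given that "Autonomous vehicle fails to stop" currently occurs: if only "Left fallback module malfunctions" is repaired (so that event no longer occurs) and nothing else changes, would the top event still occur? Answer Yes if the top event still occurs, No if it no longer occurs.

Counterfactual: set "Left fallback module malfunctions" to not occurred.
Actuation path inoperative [OR]: Auxiliary front camera failed=not, Backup CAN bus trips=occurs, Wheel-speed sensor fails=not → at least one input occurs → occurs.
Perception stack lost [AND]: Planner is down=not, Left fallback module malfunctions=not → not all inputs occur → does not occur.
Fallback branch inoperative [OR]: Actuation path inoperative=occurs, Perception stack lost=not → at least one input occurs → occurs.
Redundant channel down [AND]: #2 brake actuator malfunctions=occurs, Perception node malfunctions=not, Secondary brake controller is inoperative=occurs → not all inputs occur → does not occur.
Autonomous vehicle fails to stop [OR]: Fallback branch inoperative=occurs, Redundant channel down=not → at least one input occurs → occurs.

Yes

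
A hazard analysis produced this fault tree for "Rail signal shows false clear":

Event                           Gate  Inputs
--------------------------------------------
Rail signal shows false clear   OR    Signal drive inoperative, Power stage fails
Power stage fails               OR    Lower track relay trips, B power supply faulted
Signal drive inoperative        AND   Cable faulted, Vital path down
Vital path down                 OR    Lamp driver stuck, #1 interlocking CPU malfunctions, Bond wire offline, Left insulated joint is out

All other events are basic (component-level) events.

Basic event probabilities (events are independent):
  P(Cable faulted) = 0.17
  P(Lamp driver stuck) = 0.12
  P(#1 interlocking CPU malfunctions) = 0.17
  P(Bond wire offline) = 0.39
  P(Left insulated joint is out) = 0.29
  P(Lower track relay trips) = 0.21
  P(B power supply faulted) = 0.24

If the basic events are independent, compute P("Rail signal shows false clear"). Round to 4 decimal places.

0.4694

P(Vital path down) [OR] = 1 − (1−0.12) × (1−0.17) × (1−0.39) × (1−0.29) = 0.683664
P(Signal drive inoperative) [AND] = 0.17 × 0.683664 = 0.116223
P(Power stage fails) [OR] = 1 − (1−0.21) × (1−0.24) = 0.399600
P(Rail signal shows false clear) [OR] = 1 − (1−0.116223) × (1−0.399600) = 0.469380
Rounded to 4 decimal places: P(Rail signal shows false clear) ≈ 0.4694.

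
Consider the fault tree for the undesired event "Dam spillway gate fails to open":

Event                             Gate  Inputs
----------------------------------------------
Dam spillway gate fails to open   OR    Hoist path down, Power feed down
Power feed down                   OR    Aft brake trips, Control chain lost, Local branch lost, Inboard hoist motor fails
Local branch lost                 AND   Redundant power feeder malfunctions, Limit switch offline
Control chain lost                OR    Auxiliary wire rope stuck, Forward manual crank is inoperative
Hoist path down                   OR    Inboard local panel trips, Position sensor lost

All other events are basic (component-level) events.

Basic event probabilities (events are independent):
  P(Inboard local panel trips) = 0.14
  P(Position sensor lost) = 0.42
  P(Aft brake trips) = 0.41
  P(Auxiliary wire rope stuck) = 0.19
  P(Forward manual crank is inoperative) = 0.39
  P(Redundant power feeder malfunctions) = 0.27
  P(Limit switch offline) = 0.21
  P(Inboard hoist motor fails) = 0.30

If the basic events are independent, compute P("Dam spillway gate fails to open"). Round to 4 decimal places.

0.9040

P(Hoist path down) [OR] = 1 − (1−0.14) × (1−0.42) = 0.501200
P(Control chain lost) [OR] = 1 − (1−0.19) × (1−0.39) = 0.505900
P(Local branch lost) [AND] = 0.27 × 0.21 = 0.056700
P(Power feed down) [OR] = 1 − (1−0.41) × (1−0.505900) × (1−0.056700) × (1−0.30) = 0.807507
P(Dam spillway gate fails to open) [OR] = 1 − (1−0.501200) × (1−0.807507) = 0.903984
Rounded to 4 decimal places: P(Dam spillway gate fails to open) ≈ 0.9040.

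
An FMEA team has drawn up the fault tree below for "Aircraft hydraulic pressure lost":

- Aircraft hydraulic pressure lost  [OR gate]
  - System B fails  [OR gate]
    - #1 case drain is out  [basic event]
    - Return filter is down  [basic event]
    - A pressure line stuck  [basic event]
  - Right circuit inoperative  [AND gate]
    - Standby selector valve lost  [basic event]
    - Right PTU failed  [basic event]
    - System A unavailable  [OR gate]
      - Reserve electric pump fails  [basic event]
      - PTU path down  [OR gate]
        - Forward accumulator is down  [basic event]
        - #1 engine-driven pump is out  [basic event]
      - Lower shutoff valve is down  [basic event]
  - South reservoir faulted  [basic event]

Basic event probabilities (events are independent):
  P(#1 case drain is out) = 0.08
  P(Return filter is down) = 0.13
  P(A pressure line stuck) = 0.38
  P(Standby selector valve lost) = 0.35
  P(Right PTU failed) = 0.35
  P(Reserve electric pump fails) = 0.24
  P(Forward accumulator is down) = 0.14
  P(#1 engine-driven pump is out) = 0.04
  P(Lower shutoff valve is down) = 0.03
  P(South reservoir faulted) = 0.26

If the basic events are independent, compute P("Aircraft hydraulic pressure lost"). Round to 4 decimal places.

P(System B fails) [OR] = 1 − (1−0.08) × (1−0.13) × (1−0.38) = 0.503752
P(PTU path down) [OR] = 1 − (1−0.14) × (1−0.04) = 0.174400
P(System A unavailable) [OR] = 1 − (1−0.24) × (1−0.174400) × (1−0.03) = 0.391368
P(Right circuit inoperative) [AND] = 0.35 × 0.35 × 0.391368 = 0.047943
P(Aircraft hydraulic pressure lost) [OR] = 1 − (1−0.503752) × (1−0.047943) × (1−0.26) = 0.650382
Rounded to 4 decimal places: P(Aircraft hydraulic pressure lost) ≈ 0.6504.

0.6504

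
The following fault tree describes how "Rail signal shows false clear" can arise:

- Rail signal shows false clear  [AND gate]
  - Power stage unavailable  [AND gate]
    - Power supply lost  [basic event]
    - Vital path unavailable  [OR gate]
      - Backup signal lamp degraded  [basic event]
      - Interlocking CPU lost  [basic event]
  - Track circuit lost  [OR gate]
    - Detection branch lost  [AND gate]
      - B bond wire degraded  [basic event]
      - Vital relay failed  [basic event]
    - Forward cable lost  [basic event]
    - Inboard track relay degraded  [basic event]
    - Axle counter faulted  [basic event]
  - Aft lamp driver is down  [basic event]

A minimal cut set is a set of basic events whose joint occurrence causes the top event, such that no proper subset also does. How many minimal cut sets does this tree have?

Vital path unavailable [OR]: union of children's cut sets → 2 cut set(s).
Power stage unavailable [AND]: one cut set from each child combined → 1 × 2 = 2 cut set(s).
Detection branch lost [AND]: one cut set from each child combined → 1 × 1 = 1 cut set(s).
Track circuit lost [OR]: union of children's cut sets → 4 cut set(s).
Rail signal shows false clear [AND]: one cut set from each child combined → 2 × 4 × 1 = 8 cut set(s).
Minimal cut sets: {Aft lamp driver is down, B bond wire degraded, Backup signal lamp degraded, Power supply lost, Vital relay failed}; {Aft lamp driver is down, Backup signal lamp degraded, Forward cable lost, Power supply lost}; {Aft lamp driver is down, Backup signal lamp degraded, Inboard track relay degraded, Power supply lost}; {Aft lamp driver is down, Axle counter faulted, Backup signal lamp degraded, Power supply lost}; {Aft lamp driver is down, B bond wire degraded, Interlocking CPU lost, Power supply lost, Vital relay failed}; {Aft lamp driver is down, Forward cable lost, Interlocking CPU lost, Power supply lost}; {Aft lamp driver is down, Inboard track relay degraded, Interlocking CPU lost, Power supply lost}; {Aft lamp driver is down, Axle counter faulted, Interlocking CPU lost, Power supply lost}.

8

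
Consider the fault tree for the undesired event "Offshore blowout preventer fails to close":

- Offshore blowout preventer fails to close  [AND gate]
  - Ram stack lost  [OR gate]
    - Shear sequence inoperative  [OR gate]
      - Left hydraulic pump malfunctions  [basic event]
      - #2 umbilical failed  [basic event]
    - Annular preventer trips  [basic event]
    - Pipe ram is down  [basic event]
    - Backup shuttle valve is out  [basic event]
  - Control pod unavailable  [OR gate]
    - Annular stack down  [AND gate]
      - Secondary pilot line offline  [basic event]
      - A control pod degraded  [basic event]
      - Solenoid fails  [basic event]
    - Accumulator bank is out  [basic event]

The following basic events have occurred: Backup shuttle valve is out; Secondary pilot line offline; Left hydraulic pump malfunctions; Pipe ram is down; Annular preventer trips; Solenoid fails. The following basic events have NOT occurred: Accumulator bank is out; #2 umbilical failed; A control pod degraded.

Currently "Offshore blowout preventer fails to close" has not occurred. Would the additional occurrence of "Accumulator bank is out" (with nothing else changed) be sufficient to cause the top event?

Yes

Counterfactual: set "Accumulator bank is out" to occurred.
Shear sequence inoperative [OR]: Left hydraulic pump malfunctions=occurs, #2 umbilical failed=not → at least one input occurs → occurs.
Ram stack lost [OR]: Shear sequence inoperative=occurs, Annular preventer trips=occurs, Pipe ram is down=occurs, Backup shuttle valve is out=occurs → at least one input occurs → occurs.
Annular stack down [AND]: Secondary pilot line offline=occurs, A control pod degraded=not, Solenoid fails=occurs → not all inputs occur → does not occur.
Control pod unavailable [OR]: Annular stack down=not, Accumulator bank is out=occurs → at least one input occurs → occurs.
Offshore blowout preventer fails to close [AND]: Ram stack lost=occurs, Control pod unavailable=occurs → all inputs occur → occurs.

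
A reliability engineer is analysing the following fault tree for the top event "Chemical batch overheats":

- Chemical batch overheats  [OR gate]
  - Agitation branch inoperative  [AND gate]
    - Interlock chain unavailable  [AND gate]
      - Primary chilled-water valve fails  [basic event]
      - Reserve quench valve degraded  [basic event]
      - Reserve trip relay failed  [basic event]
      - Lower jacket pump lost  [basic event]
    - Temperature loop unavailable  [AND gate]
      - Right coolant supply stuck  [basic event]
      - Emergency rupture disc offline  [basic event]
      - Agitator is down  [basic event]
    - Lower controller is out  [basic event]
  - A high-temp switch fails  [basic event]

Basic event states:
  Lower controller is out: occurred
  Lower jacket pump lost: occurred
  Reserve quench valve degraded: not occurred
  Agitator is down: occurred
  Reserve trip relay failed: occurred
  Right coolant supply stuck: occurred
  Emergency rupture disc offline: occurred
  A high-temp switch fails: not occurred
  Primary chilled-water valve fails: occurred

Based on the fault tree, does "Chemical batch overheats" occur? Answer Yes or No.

No

Interlock chain unavailable [AND]: Primary chilled-water valve fails=occurs, Reserve quench valve degraded=not, Reserve trip relay failed=occurs, Lower jacket pump lost=occurs → not all inputs occur → does not occur.
Temperature loop unavailable [AND]: Right coolant supply stuck=occurs, Emergency rupture disc offline=occurs, Agitator is down=occurs → all inputs occur → occurs.
Agitation branch inoperative [AND]: Interlock chain unavailable=not, Temperature loop unavailable=occurs, Lower controller is out=occurs → not all inputs occur → does not occur.
Chemical batch overheats [OR]: Agitation branch inoperative=not, A high-temp switch fails=not → no input occurs → does not occur.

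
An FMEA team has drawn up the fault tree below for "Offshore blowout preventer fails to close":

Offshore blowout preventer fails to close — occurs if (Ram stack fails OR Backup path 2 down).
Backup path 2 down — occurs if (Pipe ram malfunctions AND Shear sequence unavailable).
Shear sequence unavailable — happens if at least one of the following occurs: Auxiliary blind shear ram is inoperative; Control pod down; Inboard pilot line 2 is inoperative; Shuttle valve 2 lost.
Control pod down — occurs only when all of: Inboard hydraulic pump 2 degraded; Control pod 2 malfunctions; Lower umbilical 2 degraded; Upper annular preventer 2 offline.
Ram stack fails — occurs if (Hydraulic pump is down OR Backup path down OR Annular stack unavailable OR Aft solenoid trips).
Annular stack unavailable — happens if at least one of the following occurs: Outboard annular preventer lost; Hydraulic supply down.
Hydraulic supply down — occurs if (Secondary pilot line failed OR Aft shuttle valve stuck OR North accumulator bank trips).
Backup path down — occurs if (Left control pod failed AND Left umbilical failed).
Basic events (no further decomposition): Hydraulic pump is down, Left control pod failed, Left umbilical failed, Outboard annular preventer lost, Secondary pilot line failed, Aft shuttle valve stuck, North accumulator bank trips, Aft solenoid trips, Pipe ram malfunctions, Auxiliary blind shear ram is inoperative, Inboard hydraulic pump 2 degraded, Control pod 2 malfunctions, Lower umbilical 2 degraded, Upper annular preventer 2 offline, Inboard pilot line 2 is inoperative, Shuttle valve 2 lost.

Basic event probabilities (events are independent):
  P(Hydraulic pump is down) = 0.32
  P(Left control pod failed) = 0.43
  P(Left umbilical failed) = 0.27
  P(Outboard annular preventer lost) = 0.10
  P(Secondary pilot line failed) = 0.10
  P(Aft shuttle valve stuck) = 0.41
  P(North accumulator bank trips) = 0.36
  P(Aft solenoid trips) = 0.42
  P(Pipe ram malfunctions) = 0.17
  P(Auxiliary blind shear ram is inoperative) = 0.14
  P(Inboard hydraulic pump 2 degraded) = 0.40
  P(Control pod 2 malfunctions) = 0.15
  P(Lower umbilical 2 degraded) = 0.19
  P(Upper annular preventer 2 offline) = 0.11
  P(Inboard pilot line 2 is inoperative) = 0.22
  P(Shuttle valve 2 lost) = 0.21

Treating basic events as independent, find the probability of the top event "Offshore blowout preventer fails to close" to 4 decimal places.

0.9019

P(Backup path down) [AND] = 0.43 × 0.27 = 0.116100
P(Hydraulic supply down) [OR] = 1 − (1−0.10) × (1−0.41) × (1−0.36) = 0.660160
P(Annular stack unavailable) [OR] = 1 − (1−0.10) × (1−0.660160) = 0.694144
P(Ram stack fails) [OR] = 1 − (1−0.32) × (1−0.116100) × (1−0.694144) × (1−0.42) = 0.893375
P(Control pod down) [AND] = 0.40 × 0.15 × 0.19 × 0.11 = 0.001254
P(Shear sequence unavailable) [OR] = 1 − (1−0.14) × (1−0.001254) × (1−0.22) × (1−0.21) = 0.470733
P(Backup path 2 down) [AND] = 0.17 × 0.470733 = 0.080025
P(Offshore blowout preventer fails to close) [OR] = 1 − (1−0.893375) × (1−0.080025) = 0.901908
Rounded to 4 decimal places: P(Offshore blowout preventer fails to close) ≈ 0.9019.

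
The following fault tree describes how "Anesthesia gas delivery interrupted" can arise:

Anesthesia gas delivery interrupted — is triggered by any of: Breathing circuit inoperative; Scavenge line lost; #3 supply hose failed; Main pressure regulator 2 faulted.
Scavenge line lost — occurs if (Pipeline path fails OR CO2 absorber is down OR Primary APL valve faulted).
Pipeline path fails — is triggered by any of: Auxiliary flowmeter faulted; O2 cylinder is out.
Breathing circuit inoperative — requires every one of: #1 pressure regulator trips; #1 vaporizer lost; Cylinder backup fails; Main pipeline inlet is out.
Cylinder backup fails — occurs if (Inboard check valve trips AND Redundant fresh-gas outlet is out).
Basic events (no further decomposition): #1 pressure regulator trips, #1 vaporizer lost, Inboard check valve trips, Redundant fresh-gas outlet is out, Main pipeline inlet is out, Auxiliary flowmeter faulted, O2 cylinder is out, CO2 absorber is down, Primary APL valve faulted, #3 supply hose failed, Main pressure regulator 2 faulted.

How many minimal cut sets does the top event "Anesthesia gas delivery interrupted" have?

7

Cylinder backup fails [AND]: one cut set from each child combined → 1 × 1 = 1 cut set(s).
Breathing circuit inoperative [AND]: one cut set from each child combined → 1 × 1 × 1 × 1 = 1 cut set(s).
Pipeline path fails [OR]: union of children's cut sets → 2 cut set(s).
Scavenge line lost [OR]: union of children's cut sets → 4 cut set(s).
Anesthesia gas delivery interrupted [OR]: union of children's cut sets → 7 cut set(s).
Minimal cut sets: {#1 pressure regulator trips, #1 vaporizer lost, Inboard check valve trips, Main pipeline inlet is out, Redundant fresh-gas outlet is out}; {Auxiliary flowmeter faulted}; {O2 cylinder is out}; {CO2 absorber is down}; {Primary APL valve faulted}; {#3 supply hose failed}; {Main pressure regulator 2 faulted}.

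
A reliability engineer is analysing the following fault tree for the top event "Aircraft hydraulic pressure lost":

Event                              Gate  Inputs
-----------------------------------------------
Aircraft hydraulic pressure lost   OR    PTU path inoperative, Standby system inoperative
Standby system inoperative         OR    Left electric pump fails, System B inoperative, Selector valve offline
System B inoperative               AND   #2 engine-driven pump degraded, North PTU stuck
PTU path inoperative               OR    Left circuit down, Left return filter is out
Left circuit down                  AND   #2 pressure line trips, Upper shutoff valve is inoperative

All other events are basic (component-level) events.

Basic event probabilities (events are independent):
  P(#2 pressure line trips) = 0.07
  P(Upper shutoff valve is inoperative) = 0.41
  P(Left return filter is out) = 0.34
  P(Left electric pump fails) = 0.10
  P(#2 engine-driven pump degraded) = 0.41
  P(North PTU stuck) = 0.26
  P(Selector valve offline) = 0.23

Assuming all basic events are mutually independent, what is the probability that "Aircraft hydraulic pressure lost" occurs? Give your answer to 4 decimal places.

0.6031

P(Left circuit down) [AND] = 0.07 × 0.41 = 0.028700
P(PTU path inoperative) [OR] = 1 − (1−0.028700) × (1−0.34) = 0.358942
P(System B inoperative) [AND] = 0.41 × 0.26 = 0.106600
P(Standby system inoperative) [OR] = 1 − (1−0.10) × (1−0.106600) × (1−0.23) = 0.380874
P(Aircraft hydraulic pressure lost) [OR] = 1 − (1−0.358942) × (1−0.380874) = 0.603104
Rounded to 4 decimal places: P(Aircraft hydraulic pressure lost) ≈ 0.6031.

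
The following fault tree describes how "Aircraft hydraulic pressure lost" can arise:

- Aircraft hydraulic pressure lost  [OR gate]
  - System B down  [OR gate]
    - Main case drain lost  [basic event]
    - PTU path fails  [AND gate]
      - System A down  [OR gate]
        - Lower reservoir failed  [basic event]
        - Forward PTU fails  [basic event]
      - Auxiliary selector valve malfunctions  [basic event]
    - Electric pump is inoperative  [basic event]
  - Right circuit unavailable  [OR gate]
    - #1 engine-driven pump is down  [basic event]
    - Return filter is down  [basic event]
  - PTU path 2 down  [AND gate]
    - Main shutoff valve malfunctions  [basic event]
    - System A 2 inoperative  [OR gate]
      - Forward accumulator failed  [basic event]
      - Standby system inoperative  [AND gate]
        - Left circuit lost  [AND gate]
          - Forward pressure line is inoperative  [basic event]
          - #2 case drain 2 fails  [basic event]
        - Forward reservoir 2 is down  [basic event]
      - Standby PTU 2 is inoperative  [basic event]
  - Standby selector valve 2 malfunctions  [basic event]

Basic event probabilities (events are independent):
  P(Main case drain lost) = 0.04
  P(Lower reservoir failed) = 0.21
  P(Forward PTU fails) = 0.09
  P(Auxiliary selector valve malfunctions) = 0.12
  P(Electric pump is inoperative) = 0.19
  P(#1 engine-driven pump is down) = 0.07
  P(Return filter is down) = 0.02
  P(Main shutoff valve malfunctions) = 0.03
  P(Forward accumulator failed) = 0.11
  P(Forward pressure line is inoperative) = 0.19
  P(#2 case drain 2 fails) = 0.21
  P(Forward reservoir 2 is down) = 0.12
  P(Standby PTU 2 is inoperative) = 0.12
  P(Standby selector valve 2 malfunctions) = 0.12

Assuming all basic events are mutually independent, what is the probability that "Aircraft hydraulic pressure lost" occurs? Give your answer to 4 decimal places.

0.4014

P(System A down) [OR] = 1 − (1−0.21) × (1−0.09) = 0.281100
P(PTU path fails) [AND] = 0.281100 × 0.12 = 0.033732
P(System B down) [OR] = 1 − (1−0.04) × (1−0.033732) × (1−0.19) = 0.248630
P(Right circuit unavailable) [OR] = 1 − (1−0.07) × (1−0.02) = 0.088600
P(Left circuit lost) [AND] = 0.19 × 0.21 = 0.039900
P(Standby system inoperative) [AND] = 0.039900 × 0.12 = 0.004788
P(System A 2 inoperative) [OR] = 1 − (1−0.11) × (1−0.004788) × (1−0.12) = 0.220550
P(PTU path 2 down) [AND] = 0.03 × 0.220550 = 0.006617
P(Aircraft hydraulic pressure lost) [OR] = 1 − (1−0.248630) × (1−0.088600) × (1−0.006617) × (1−0.12) = 0.401365
Rounded to 4 decimal places: P(Aircraft hydraulic pressure lost) ≈ 0.4014.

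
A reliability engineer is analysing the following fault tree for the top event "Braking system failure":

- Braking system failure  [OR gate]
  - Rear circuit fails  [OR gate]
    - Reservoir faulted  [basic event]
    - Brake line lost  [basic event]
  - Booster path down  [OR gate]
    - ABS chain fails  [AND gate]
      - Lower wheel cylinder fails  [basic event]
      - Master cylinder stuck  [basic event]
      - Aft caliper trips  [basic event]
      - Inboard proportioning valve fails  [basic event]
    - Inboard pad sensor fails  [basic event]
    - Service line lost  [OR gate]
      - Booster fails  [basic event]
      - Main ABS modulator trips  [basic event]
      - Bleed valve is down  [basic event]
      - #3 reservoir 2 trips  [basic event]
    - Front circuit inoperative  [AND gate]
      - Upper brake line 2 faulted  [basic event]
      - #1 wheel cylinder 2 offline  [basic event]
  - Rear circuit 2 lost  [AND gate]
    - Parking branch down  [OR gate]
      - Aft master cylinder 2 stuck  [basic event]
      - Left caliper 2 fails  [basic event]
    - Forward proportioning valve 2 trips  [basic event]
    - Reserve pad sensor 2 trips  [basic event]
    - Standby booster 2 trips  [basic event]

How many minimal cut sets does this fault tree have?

Rear circuit fails [OR]: union of children's cut sets → 2 cut set(s).
ABS chain fails [AND]: one cut set from each child combined → 1 × 1 × 1 × 1 = 1 cut set(s).
Service line lost [OR]: union of children's cut sets → 4 cut set(s).
Front circuit inoperative [AND]: one cut set from each child combined → 1 × 1 = 1 cut set(s).
Booster path down [OR]: union of children's cut sets → 7 cut set(s).
Parking branch down [OR]: union of children's cut sets → 2 cut set(s).
Rear circuit 2 lost [AND]: one cut set from each child combined → 2 × 1 × 1 × 1 = 2 cut set(s).
Braking system failure [OR]: union of children's cut sets → 11 cut set(s).

11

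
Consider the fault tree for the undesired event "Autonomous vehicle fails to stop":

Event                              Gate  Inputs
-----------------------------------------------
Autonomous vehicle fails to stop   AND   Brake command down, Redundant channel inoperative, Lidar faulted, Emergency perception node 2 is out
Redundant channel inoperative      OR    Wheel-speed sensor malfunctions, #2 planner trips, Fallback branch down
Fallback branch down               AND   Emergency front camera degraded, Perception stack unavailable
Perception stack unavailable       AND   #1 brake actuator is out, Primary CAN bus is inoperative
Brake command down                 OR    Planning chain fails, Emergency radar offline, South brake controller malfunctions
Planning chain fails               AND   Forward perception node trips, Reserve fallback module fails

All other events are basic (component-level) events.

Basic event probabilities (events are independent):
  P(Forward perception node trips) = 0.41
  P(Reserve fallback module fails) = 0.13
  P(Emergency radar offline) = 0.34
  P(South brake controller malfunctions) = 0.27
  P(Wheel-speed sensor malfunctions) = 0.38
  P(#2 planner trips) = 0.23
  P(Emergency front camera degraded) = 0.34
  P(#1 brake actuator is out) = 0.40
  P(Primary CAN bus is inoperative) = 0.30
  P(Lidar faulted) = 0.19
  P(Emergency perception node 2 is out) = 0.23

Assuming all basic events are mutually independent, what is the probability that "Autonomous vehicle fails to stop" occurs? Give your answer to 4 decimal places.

P(Planning chain fails) [AND] = 0.41 × 0.13 = 0.053300
P(Brake command down) [OR] = 1 − (1−0.053300) × (1−0.34) × (1−0.27) = 0.543880
P(Perception stack unavailable) [AND] = 0.40 × 0.30 = 0.120000
P(Fallback branch down) [AND] = 0.34 × 0.120000 = 0.040800
P(Redundant channel inoperative) [OR] = 1 − (1−0.38) × (1−0.23) × (1−0.040800) = 0.542078
P(Autonomous vehicle fails to stop) [AND] = 0.543880 × 0.542078 × 0.19 × 0.23 = 0.012884
Rounded to 4 decimal places: P(Autonomous vehicle fails to stop) ≈ 0.0129.

0.0129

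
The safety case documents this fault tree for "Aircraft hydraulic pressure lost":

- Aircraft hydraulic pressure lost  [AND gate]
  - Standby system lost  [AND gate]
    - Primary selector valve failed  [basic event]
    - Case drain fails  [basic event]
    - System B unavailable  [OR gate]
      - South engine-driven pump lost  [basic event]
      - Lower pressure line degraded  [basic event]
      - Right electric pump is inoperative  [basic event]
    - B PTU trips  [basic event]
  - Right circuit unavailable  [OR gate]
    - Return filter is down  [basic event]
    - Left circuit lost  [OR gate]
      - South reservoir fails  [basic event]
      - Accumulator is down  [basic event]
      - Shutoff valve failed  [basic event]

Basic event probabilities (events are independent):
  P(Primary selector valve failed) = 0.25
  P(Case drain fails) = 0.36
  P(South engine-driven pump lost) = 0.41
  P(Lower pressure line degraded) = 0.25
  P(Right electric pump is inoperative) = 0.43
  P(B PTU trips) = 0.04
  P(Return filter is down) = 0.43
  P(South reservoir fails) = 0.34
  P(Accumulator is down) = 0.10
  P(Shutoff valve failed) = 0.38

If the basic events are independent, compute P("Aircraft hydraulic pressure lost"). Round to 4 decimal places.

P(System B unavailable) [OR] = 1 − (1−0.41) × (1−0.25) × (1−0.43) = 0.747775
P(Standby system lost) [AND] = 0.25 × 0.36 × 0.747775 × 0.04 = 0.002692
P(Left circuit lost) [OR] = 1 − (1−0.34) × (1−0.10) × (1−0.38) = 0.631720
P(Right circuit unavailable) [OR] = 1 − (1−0.43) × (1−0.631720) = 0.790080
P(Aircraft hydraulic pressure lost) [AND] = 0.002692 × 0.790080 = 0.002127
Rounded to 4 decimal places: P(Aircraft hydraulic pressure lost) ≈ 0.0021.

0.0021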